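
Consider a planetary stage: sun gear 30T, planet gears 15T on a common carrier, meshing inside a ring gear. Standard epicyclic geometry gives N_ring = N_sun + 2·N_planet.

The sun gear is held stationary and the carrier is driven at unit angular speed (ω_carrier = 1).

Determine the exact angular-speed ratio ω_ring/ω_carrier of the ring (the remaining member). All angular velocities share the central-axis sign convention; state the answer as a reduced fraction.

N_ring = 30 + 2·15 = 60
30(ω_s−ω_c) = −60(ω_r−ω_c),  ω_s=0, ω_c=1
ω_r = 1 − (30/60)(0−1) = 3/2
ω_r/ω_c = 3/2

3/2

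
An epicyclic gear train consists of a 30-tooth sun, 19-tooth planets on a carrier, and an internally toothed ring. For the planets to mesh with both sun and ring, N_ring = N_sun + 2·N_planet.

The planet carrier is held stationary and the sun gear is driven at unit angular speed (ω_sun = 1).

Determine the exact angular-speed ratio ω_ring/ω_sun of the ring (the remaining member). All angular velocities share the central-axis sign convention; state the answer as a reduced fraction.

-15/34

N_ring = 30 + 2·19 = 68
30(ω_s−ω_c) = −68(ω_r−ω_c),  ω_c=0, ω_s=1
ω_r = 0 − (30/68)(1−0) = -15/34
ω_r/ω_s = -15/34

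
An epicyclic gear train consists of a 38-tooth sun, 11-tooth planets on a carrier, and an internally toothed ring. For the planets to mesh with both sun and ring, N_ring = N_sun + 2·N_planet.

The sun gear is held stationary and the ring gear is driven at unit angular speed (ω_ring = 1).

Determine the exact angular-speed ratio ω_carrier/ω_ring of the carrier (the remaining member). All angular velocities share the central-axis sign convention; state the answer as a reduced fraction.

N_ring = 38 + 2·11 = 60
38(ω_s−ω_c) = −60(ω_r−ω_c),  ω_s=0, ω_r=1
38(0−ω_c) = −60(1−ω_c)  ⇒  98ω_c = 60  ⇒  ω_c = 30/49
ω_c/ω_r = 30/49

30/49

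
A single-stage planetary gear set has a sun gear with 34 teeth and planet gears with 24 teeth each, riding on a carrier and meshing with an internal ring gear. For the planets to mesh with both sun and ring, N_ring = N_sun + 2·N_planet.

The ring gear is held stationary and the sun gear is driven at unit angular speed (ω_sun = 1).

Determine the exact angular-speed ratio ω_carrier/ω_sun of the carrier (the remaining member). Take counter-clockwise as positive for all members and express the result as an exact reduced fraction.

N_ring = 34 + 2·24 = 82
34(ω_s−ω_c) = −82(ω_r−ω_c),  ω_r=0, ω_s=1
34(1−ω_c) = −82(0−ω_c)  ⇒  116ω_c = 34  ⇒  ω_c = 17/58
ω_c/ω_s = 17/58

17/58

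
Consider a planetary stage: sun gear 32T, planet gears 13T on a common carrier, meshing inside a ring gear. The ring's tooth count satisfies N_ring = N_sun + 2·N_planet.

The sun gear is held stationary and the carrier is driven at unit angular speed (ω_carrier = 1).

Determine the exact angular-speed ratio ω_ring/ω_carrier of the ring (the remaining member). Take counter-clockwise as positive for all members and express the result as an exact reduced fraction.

45/29

N_ring = 32 + 2·13 = 58
32(ω_s−ω_c) = −58(ω_r−ω_c),  ω_s=0, ω_c=1
ω_r = 1 − (32/58)(0−1) = 45/29
ω_r/ω_c = 45/29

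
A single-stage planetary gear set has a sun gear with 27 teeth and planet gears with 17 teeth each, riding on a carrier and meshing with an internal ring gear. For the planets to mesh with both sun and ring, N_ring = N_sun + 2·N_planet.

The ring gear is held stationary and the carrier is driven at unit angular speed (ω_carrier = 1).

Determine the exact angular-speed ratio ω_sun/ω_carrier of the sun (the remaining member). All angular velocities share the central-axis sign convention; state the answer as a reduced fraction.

88/27

N_ring = 27 + 2·17 = 61
27(ω_s−ω_c) = −61(ω_r−ω_c),  ω_r=0, ω_c=1
ω_s = 1 − (61/27)(0−1) = 88/27
ω_s/ω_c = 88/27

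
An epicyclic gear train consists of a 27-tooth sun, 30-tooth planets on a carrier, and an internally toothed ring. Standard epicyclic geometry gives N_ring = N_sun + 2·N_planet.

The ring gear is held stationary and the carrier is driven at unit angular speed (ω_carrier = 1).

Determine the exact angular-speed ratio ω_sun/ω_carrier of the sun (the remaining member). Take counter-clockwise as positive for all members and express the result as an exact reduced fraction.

38/9

N_ring = 27 + 2·30 = 87
27(ω_s−ω_c) = −87(ω_r−ω_c),  ω_r=0, ω_c=1
ω_s = 1 − (87/27)(0−1) = 38/9
ω_s/ω_c = 38/9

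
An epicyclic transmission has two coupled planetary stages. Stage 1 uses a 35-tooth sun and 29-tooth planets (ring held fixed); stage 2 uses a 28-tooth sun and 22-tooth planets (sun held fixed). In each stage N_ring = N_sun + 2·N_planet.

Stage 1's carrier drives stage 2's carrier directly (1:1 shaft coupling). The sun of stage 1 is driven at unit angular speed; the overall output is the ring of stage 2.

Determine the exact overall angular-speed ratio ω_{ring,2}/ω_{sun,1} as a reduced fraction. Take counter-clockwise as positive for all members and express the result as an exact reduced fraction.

Stage 1: N_ring = 35 + 2·29 = 93
Stage 1: 35(ω_s−ω_c) = −93(ω_r−ω_c),  ω_r=0, ω_s=1
Stage 1: 35(1−ω_c) = −93(0−ω_c)  ⇒  128ω_c = 35  ⇒  ω_c = 35/128
  ⇒ ω_c¹/ω_s¹ = 35/128
Stage 2: N_ring = 28 + 2·22 = 72
Stage 2: 28(ω_s−ω_c) = −72(ω_r−ω_c),  ω_s=0, ω_c=1
Stage 2: ω_r = 1 − (28/72)(0−1) = 25/18
  ⇒ ω_r²/ω_c² = 25/18
Coupling ω_c² = ω_c¹ ⇒ overall = 35/128 × 25/18 = 875/2304

875/2304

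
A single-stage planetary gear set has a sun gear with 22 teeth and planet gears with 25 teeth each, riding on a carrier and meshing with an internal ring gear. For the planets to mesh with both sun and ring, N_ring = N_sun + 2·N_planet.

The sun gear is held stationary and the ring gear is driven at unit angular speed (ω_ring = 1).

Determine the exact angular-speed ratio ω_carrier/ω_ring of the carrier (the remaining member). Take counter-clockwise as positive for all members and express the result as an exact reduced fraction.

36/47

N_ring = 22 + 2·25 = 72
22(ω_s−ω_c) = −72(ω_r−ω_c),  ω_s=0, ω_r=1
22(0−ω_c) = −72(1−ω_c)  ⇒  94ω_c = 72  ⇒  ω_c = 36/47
ω_c/ω_r = 36/47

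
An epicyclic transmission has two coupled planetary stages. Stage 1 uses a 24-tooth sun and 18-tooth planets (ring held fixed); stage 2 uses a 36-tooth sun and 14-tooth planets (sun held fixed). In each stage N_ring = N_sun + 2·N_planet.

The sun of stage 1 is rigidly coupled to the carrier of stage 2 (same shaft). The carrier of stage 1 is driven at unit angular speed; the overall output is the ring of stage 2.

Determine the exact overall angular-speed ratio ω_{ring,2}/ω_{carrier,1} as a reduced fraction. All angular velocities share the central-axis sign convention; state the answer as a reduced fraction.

Stage 1: N_ring = 24 + 2·18 = 60
Stage 1: 24(ω_s−ω_c) = −60(ω_r−ω_c),  ω_r=0, ω_c=1
Stage 1: ω_s = 1 − (60/24)(0−1) = 7/2
  ⇒ ω_s¹/ω_c¹ = 7/2
Stage 2: N_ring = 36 + 2·14 = 64
Stage 2: 36(ω_s−ω_c) = −64(ω_r−ω_c),  ω_s=0, ω_c=1
Stage 2: ω_r = 1 − (36/64)(0−1) = 25/16
  ⇒ ω_r²/ω_c² = 25/16
Coupling ω_c² = ω_s¹ ⇒ overall = 7/2 × 25/16 = 175/32

175/32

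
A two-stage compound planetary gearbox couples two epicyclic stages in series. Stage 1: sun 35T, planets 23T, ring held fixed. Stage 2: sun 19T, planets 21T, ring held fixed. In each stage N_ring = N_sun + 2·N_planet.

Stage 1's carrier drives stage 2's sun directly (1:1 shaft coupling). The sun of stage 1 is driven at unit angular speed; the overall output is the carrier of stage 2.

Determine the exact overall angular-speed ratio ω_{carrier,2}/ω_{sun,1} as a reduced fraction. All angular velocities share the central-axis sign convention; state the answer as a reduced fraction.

Stage 1: N_ring = 35 + 2·23 = 81
Stage 1: 35(ω_s−ω_c) = −81(ω_r−ω_c),  ω_r=0, ω_s=1
Stage 1: 35(1−ω_c) = −81(0−ω_c)  ⇒  116ω_c = 35  ⇒  ω_c = 35/116
  ⇒ ω_c¹/ω_s¹ = 35/116
Stage 2: N_ring = 19 + 2·21 = 61
Stage 2: 19(ω_s−ω_c) = −61(ω_r−ω_c),  ω_r=0, ω_s=1
Stage 2: 19(1−ω_c) = −61(0−ω_c)  ⇒  80ω_c = 19  ⇒  ω_c = 19/80
  ⇒ ω_c²/ω_s² = 19/80
Coupling ω_s² = ω_c¹ ⇒ overall = 35/116 × 19/80 = 133/1856

133/1856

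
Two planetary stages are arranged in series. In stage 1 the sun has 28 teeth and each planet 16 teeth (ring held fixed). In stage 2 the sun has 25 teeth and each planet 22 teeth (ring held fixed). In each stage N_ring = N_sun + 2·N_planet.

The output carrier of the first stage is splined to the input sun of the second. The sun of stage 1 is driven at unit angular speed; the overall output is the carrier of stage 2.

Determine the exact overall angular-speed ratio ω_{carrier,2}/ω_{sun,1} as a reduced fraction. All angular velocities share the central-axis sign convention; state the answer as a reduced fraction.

Stage 1: N_ring = 28 + 2·16 = 60
Stage 1: 28(ω_s−ω_c) = −60(ω_r−ω_c),  ω_r=0, ω_s=1
Stage 1: 28(1−ω_c) = −60(0−ω_c)  ⇒  88ω_c = 28  ⇒  ω_c = 7/22
  ⇒ ω_c¹/ω_s¹ = 7/22
Stage 2: N_ring = 25 + 2·22 = 69
Stage 2: 25(ω_s−ω_c) = −69(ω_r−ω_c),  ω_r=0, ω_s=1
Stage 2: 25(1−ω_c) = −69(0−ω_c)  ⇒  94ω_c = 25  ⇒  ω_c = 25/94
  ⇒ ω_c²/ω_s² = 25/94
Coupling ω_s² = ω_c¹ ⇒ overall = 7/22 × 25/94 = 175/2068

175/2068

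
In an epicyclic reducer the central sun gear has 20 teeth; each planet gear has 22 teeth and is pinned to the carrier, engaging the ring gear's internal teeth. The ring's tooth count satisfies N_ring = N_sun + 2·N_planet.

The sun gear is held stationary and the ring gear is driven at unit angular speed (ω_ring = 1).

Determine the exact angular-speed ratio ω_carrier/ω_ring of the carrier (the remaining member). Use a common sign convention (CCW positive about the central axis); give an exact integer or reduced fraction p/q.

16/21

N_ring = 20 + 2·22 = 64
20(ω_s−ω_c) = −64(ω_r−ω_c),  ω_s=0, ω_r=1
20(0−ω_c) = −64(1−ω_c)  ⇒  84ω_c = 64  ⇒  ω_c = 16/21
ω_c/ω_r = 16/21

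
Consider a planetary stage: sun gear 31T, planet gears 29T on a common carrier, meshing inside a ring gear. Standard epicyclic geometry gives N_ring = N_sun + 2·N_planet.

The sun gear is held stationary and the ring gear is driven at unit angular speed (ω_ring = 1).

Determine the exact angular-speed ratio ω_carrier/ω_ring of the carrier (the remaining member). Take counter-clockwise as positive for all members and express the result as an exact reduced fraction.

89/120

N_ring = 31 + 2·29 = 89
31(ω_s−ω_c) = −89(ω_r−ω_c),  ω_s=0, ω_r=1
31(0−ω_c) = −89(1−ω_c)  ⇒  120ω_c = 89  ⇒  ω_c = 89/120
ω_c/ω_r = 89/120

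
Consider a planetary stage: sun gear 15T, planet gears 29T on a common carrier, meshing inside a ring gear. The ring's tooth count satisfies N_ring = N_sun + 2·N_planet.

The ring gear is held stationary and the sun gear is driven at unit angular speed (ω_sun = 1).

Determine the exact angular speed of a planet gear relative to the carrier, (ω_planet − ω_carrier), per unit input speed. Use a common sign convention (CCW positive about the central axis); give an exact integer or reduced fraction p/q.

N_ring = 15 + 2·29 = 73
15(ω_s−ω_c) = −73(ω_r−ω_c),  ω_r=0, ω_s=1
15(1−ω_c) = −73(0−ω_c)  ⇒  88ω_c = 15  ⇒  ω_c = 15/88
sun–planet: 15·(1−15/88) = −29·(ω_p−ω_c)  ⇒  ω_p−ω_c = −(15/29)·(73/88) = -1095/2552

-1095/2552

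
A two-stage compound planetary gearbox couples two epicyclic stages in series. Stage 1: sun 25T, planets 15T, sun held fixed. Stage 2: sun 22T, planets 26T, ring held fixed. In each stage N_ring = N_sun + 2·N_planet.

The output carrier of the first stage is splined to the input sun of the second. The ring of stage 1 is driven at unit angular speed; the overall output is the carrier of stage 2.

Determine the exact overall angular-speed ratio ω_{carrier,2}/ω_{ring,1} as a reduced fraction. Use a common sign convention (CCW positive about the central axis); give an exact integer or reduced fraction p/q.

Stage 1: N_ring = 25 + 2·15 = 55
Stage 1: 25(ω_s−ω_c) = −55(ω_r−ω_c),  ω_s=0, ω_r=1
Stage 1: 25(0−ω_c) = −55(1−ω_c)  ⇒  80ω_c = 55  ⇒  ω_c = 11/16
  ⇒ ω_c¹/ω_r¹ = 11/16
Stage 2: N_ring = 22 + 2·26 = 74
Stage 2: 22(ω_s−ω_c) = −74(ω_r−ω_c),  ω_r=0, ω_s=1
Stage 2: 22(1−ω_c) = −74(0−ω_c)  ⇒  96ω_c = 22  ⇒  ω_c = 11/48
  ⇒ ω_c²/ω_s² = 11/48
Coupling ω_s² = ω_c¹ ⇒ overall = 11/16 × 11/48 = 121/768

121/768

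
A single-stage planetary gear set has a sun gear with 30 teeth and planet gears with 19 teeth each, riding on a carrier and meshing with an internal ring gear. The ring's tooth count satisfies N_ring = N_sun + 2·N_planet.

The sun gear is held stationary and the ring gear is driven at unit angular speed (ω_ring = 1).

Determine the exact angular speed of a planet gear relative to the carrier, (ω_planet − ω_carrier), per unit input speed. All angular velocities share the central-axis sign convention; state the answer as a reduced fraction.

N_ring = 30 + 2·19 = 68
30(ω_s−ω_c) = −68(ω_r−ω_c),  ω_s=0, ω_r=1
30(0−ω_c) = −68(1−ω_c)  ⇒  98ω_c = 68  ⇒  ω_c = 34/49
sun–planet: 30·(0−34/49) = −19·(ω_p−ω_c)  ⇒  ω_p−ω_c = −(30/19)·(-34/49) = 1020/931

1020/931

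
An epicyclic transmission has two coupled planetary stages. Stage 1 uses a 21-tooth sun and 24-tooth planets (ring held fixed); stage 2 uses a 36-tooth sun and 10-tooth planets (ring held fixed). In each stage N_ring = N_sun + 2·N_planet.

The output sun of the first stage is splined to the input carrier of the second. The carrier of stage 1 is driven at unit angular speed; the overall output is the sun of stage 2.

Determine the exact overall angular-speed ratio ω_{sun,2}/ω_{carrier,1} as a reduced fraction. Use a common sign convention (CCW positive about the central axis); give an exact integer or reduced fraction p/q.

230/21

Stage 1: N_ring = 21 + 2·24 = 69
Stage 1: 21(ω_s−ω_c) = −69(ω_r−ω_c),  ω_r=0, ω_c=1
Stage 1: ω_s = 1 − (69/21)(0−1) = 30/7
  ⇒ ω_s¹/ω_c¹ = 30/7
Stage 2: N_ring = 36 + 2·10 = 56
Stage 2: 36(ω_s−ω_c) = −56(ω_r−ω_c),  ω_r=0, ω_c=1
Stage 2: ω_s = 1 − (56/36)(0−1) = 23/9
  ⇒ ω_s²/ω_c² = 23/9
Coupling ω_c² = ω_s¹ ⇒ overall = 30/7 × 23/9 = 230/21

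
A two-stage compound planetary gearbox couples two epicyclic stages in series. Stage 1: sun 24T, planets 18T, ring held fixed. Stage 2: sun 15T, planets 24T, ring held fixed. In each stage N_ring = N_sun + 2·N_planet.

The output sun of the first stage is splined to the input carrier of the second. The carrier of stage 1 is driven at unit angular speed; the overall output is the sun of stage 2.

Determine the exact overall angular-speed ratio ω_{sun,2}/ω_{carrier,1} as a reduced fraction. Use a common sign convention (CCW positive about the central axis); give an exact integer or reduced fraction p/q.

91/5

Stage 1: N_ring = 24 + 2·18 = 60
Stage 1: 24(ω_s−ω_c) = −60(ω_r−ω_c),  ω_r=0, ω_c=1
Stage 1: ω_s = 1 − (60/24)(0−1) = 7/2
  ⇒ ω_s¹/ω_c¹ = 7/2
Stage 2: N_ring = 15 + 2·24 = 63
Stage 2: 15(ω_s−ω_c) = −63(ω_r−ω_c),  ω_r=0, ω_c=1
Stage 2: ω_s = 1 − (63/15)(0−1) = 26/5
  ⇒ ω_s²/ω_c² = 26/5
Coupling ω_c² = ω_s¹ ⇒ overall = 7/2 × 26/5 = 91/5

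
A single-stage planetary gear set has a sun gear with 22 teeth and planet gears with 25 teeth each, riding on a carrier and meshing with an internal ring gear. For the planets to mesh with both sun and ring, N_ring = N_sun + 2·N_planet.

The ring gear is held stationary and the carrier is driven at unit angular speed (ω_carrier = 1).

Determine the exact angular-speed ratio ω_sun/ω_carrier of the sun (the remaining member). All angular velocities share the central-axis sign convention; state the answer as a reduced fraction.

N_ring = 22 + 2·25 = 72
22(ω_s−ω_c) = −72(ω_r−ω_c),  ω_r=0, ω_c=1
ω_s = 1 − (72/22)(0−1) = 47/11
ω_s/ω_c = 47/11

47/11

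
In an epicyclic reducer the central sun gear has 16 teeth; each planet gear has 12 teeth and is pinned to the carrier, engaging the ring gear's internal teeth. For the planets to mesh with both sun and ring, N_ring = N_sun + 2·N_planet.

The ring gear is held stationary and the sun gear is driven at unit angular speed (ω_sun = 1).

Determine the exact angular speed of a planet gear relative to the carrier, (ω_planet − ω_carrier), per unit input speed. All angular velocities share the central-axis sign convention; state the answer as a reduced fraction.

N_ring = 16 + 2·12 = 40
16(ω_s−ω_c) = −40(ω_r−ω_c),  ω_r=0, ω_s=1
16(1−ω_c) = −40(0−ω_c)  ⇒  56ω_c = 16  ⇒  ω_c = 2/7
sun–planet: 16·(1−2/7) = −12·(ω_p−ω_c)  ⇒  ω_p−ω_c = −(16/12)·(5/7) = -20/21

-20/21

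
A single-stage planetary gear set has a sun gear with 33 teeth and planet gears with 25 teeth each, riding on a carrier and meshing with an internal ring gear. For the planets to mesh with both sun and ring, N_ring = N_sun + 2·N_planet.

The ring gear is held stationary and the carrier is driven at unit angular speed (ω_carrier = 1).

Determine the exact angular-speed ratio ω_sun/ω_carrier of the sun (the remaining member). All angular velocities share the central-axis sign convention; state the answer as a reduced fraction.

116/33

N_ring = 33 + 2·25 = 83
33(ω_s−ω_c) = −83(ω_r−ω_c),  ω_r=0, ω_c=1
ω_s = 1 − (83/33)(0−1) = 116/33
ω_s/ω_c = 116/33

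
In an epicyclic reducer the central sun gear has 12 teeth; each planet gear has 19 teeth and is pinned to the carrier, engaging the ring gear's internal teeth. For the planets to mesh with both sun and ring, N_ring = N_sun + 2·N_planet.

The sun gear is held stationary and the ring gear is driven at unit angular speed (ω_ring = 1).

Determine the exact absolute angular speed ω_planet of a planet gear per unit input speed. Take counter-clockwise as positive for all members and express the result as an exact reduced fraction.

25/19

N_ring = 12 + 2·19 = 50
12(ω_s−ω_c) = −50(ω_r−ω_c),  ω_s=0, ω_r=1
12(0−ω_c) = −50(1−ω_c)  ⇒  62ω_c = 50  ⇒  ω_c = 25/31
sun–planet: 12·(0−25/31) = −19·(ω_p−ω_c)  ⇒  ω_p−ω_c = −(12/19)·(-25/31) = 300/589
ω_p = 25/31 + 300/589 = 25/19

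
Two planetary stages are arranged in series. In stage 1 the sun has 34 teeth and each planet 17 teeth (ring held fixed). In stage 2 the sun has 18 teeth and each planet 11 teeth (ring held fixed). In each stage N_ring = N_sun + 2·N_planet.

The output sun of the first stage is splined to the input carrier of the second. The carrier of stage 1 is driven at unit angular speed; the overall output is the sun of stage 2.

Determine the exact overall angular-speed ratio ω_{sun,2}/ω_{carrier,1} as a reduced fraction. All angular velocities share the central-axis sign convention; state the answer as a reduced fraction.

Stage 1: N_ring = 34 + 2·17 = 68
Stage 1: 34(ω_s−ω_c) = −68(ω_r−ω_c),  ω_r=0, ω_c=1
Stage 1: ω_s = 1 − (68/34)(0−1) = 3
  ⇒ ω_s¹/ω_c¹ = 3
Stage 2: N_ring = 18 + 2·11 = 40
Stage 2: 18(ω_s−ω_c) = −40(ω_r−ω_c),  ω_r=0, ω_c=1
Stage 2: ω_s = 1 − (40/18)(0−1) = 29/9
  ⇒ ω_s²/ω_c² = 29/9
Coupling ω_c² = ω_s¹ ⇒ overall = 3 × 29/9 = 29/3

29/3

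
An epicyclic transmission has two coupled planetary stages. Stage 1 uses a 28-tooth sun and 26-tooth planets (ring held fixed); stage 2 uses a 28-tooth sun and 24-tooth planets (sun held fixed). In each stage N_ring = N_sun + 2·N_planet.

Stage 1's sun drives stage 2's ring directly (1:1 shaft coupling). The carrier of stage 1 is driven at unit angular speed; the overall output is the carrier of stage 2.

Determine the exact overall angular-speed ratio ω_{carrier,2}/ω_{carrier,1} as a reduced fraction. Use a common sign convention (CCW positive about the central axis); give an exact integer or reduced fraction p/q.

513/182

Stage 1: N_ring = 28 + 2·26 = 80
Stage 1: 28(ω_s−ω_c) = −80(ω_r−ω_c),  ω_r=0, ω_c=1
Stage 1: ω_s = 1 − (80/28)(0−1) = 27/7
  ⇒ ω_s¹/ω_c¹ = 27/7
Stage 2: N_ring = 28 + 2·24 = 76
Stage 2: 28(ω_s−ω_c) = −76(ω_r−ω_c),  ω_s=0, ω_r=1
Stage 2: 28(0−ω_c) = −76(1−ω_c)  ⇒  104ω_c = 76  ⇒  ω_c = 19/26
  ⇒ ω_c²/ω_r² = 19/26
Coupling ω_r² = ω_s¹ ⇒ overall = 27/7 × 19/26 = 513/182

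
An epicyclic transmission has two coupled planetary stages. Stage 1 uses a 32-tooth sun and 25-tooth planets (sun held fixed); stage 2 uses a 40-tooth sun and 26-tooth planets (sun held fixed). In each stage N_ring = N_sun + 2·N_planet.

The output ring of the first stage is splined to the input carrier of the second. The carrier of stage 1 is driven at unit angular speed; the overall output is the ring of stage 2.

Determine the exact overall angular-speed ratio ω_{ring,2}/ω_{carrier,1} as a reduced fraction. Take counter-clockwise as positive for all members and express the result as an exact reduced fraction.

Stage 1: N_ring = 32 + 2·25 = 82
Stage 1: 32(ω_s−ω_c) = −82(ω_r−ω_c),  ω_s=0, ω_c=1
Stage 1: ω_r = 1 − (32/82)(0−1) = 57/41
  ⇒ ω_r¹/ω_c¹ = 57/41
Stage 2: N_ring = 40 + 2·26 = 92
Stage 2: 40(ω_s−ω_c) = −92(ω_r−ω_c),  ω_s=0, ω_c=1
Stage 2: ω_r = 1 − (40/92)(0−1) = 33/23
  ⇒ ω_r²/ω_c² = 33/23
Coupling ω_c² = ω_r¹ ⇒ overall = 57/41 × 33/23 = 1881/943

1881/943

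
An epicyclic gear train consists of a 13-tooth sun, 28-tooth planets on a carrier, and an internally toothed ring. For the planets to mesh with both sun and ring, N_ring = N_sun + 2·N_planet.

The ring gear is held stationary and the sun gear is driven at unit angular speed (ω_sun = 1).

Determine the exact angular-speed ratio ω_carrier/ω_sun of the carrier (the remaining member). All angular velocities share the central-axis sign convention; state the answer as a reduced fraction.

N_ring = 13 + 2·28 = 69
13(ω_s−ω_c) = −69(ω_r−ω_c),  ω_r=0, ω_s=1
13(1−ω_c) = −69(0−ω_c)  ⇒  82ω_c = 13  ⇒  ω_c = 13/82
ω_c/ω_s = 13/82

13/82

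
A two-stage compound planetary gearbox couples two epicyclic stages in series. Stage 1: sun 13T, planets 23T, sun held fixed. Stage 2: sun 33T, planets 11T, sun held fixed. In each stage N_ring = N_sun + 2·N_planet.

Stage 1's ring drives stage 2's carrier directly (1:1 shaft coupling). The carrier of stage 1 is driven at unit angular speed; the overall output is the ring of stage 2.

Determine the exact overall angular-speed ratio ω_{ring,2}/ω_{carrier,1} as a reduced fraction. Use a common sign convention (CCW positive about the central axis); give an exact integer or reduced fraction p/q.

Stage 1: N_ring = 13 + 2·23 = 59
Stage 1: 13(ω_s−ω_c) = −59(ω_r−ω_c),  ω_s=0, ω_c=1
Stage 1: ω_r = 1 − (13/59)(0−1) = 72/59
  ⇒ ω_r¹/ω_c¹ = 72/59
Stage 2: N_ring = 33 + 2·11 = 55
Stage 2: 33(ω_s−ω_c) = −55(ω_r−ω_c),  ω_s=0, ω_c=1
Stage 2: ω_r = 1 − (33/55)(0−1) = 8/5
  ⇒ ω_r²/ω_c² = 8/5
Coupling ω_c² = ω_r¹ ⇒ overall = 72/59 × 8/5 = 576/295

576/295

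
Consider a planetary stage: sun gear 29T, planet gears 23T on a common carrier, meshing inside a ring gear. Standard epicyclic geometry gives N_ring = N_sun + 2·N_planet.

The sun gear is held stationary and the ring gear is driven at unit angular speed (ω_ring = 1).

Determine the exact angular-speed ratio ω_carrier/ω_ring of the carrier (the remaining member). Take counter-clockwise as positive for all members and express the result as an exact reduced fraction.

N_ring = 29 + 2·23 = 75
29(ω_s−ω_c) = −75(ω_r−ω_c),  ω_s=0, ω_r=1
29(0−ω_c) = −75(1−ω_c)  ⇒  104ω_c = 75  ⇒  ω_c = 75/104
ω_c/ω_r = 75/104

75/104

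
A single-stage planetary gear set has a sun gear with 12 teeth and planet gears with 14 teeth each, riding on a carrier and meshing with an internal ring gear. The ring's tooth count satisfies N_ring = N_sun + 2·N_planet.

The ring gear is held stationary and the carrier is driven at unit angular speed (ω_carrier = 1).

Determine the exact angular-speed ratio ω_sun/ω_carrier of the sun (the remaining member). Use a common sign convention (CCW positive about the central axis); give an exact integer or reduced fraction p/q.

13/3

N_ring = 12 + 2·14 = 40
12(ω_s−ω_c) = −40(ω_r−ω_c),  ω_r=0, ω_c=1
ω_s = 1 − (40/12)(0−1) = 13/3
ω_s/ω_c = 13/3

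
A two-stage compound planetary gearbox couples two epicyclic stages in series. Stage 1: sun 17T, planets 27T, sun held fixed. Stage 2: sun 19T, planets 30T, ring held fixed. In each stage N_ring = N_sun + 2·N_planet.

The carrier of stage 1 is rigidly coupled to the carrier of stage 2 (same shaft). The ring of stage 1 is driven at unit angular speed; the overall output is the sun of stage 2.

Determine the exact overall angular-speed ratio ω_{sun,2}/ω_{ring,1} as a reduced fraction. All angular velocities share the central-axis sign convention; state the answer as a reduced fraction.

Stage 1: N_ring = 17 + 2·27 = 71
Stage 1: 17(ω_s−ω_c) = −71(ω_r−ω_c),  ω_s=0, ω_r=1
Stage 1: 17(0−ω_c) = −71(1−ω_c)  ⇒  88ω_c = 71  ⇒  ω_c = 71/88
  ⇒ ω_c¹/ω_r¹ = 71/88
Stage 2: N_ring = 19 + 2·30 = 79
Stage 2: 19(ω_s−ω_c) = −79(ω_r−ω_c),  ω_r=0, ω_c=1
Stage 2: ω_s = 1 − (79/19)(0−1) = 98/19
  ⇒ ω_s²/ω_c² = 98/19
Coupling ω_c² = ω_c¹ ⇒ overall = 71/88 × 98/19 = 3479/836

3479/836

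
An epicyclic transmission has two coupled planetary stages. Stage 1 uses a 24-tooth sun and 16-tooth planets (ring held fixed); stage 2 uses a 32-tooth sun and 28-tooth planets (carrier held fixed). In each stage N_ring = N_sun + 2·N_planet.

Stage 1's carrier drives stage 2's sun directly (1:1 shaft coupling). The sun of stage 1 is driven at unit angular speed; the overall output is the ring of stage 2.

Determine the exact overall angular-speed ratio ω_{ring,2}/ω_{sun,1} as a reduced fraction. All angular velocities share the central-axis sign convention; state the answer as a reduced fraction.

-6/55

Stage 1: N_ring = 24 + 2·16 = 56
Stage 1: 24(ω_s−ω_c) = −56(ω_r−ω_c),  ω_r=0, ω_s=1
Stage 1: 24(1−ω_c) = −56(0−ω_c)  ⇒  80ω_c = 24  ⇒  ω_c = 3/10
  ⇒ ω_c¹/ω_s¹ = 3/10
Stage 2: N_ring = 32 + 2·28 = 88
Stage 2: 32(ω_s−ω_c) = −88(ω_r−ω_c),  ω_c=0, ω_s=1
Stage 2: ω_r = 0 − (32/88)(1−0) = -4/11
  ⇒ ω_r²/ω_s² = -4/11
Coupling ω_s² = ω_c¹ ⇒ overall = 3/10 × -4/11 = -6/55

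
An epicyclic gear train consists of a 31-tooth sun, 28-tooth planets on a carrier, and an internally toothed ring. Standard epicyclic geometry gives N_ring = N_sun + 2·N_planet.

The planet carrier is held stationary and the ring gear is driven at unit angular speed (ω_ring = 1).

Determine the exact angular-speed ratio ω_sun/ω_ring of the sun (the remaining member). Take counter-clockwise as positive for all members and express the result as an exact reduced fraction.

N_ring = 31 + 2·28 = 87
31(ω_s−ω_c) = −87(ω_r−ω_c),  ω_c=0, ω_r=1
ω_s = 0 − (87/31)(1−0) = -87/31
ω_s/ω_r = -87/31

-87/31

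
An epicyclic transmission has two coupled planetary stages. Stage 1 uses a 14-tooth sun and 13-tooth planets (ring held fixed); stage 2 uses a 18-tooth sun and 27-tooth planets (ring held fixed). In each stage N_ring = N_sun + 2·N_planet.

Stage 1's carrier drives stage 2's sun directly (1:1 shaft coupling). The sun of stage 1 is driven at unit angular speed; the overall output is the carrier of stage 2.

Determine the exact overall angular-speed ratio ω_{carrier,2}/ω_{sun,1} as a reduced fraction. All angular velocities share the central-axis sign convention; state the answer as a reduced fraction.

7/135

Stage 1: N_ring = 14 + 2·13 = 40
Stage 1: 14(ω_s−ω_c) = −40(ω_r−ω_c),  ω_r=0, ω_s=1
Stage 1: 14(1−ω_c) = −40(0−ω_c)  ⇒  54ω_c = 14  ⇒  ω_c = 7/27
  ⇒ ω_c¹/ω_s¹ = 7/27
Stage 2: N_ring = 18 + 2·27 = 72
Stage 2: 18(ω_s−ω_c) = −72(ω_r−ω_c),  ω_r=0, ω_s=1
Stage 2: 18(1−ω_c) = −72(0−ω_c)  ⇒  90ω_c = 18  ⇒  ω_c = 1/5
  ⇒ ω_c²/ω_s² = 1/5
Coupling ω_s² = ω_c¹ ⇒ overall = 7/27 × 1/5 = 7/135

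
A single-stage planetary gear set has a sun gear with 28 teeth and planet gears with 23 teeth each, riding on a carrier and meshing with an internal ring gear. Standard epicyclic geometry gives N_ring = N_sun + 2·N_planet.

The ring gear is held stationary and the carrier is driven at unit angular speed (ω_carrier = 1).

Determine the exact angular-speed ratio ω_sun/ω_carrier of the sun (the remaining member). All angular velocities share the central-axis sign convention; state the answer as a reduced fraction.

51/14

N_ring = 28 + 2·23 = 74
28(ω_s−ω_c) = −74(ω_r−ω_c),  ω_r=0, ω_c=1
ω_s = 1 − (74/28)(0−1) = 51/14
ω_s/ω_c = 51/14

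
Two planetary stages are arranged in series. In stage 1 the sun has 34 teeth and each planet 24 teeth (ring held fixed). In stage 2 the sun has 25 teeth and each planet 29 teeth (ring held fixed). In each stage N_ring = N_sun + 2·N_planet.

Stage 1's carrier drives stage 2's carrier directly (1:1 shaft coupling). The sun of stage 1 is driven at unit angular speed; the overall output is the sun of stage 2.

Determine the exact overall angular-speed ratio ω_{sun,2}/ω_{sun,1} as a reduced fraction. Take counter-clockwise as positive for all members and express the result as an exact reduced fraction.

918/725

Stage 1: N_ring = 34 + 2·24 = 82
Stage 1: 34(ω_s−ω_c) = −82(ω_r−ω_c),  ω_r=0, ω_s=1
Stage 1: 34(1−ω_c) = −82(0−ω_c)  ⇒  116ω_c = 34  ⇒  ω_c = 17/58
  ⇒ ω_c¹/ω_s¹ = 17/58
Stage 2: N_ring = 25 + 2·29 = 83
Stage 2: 25(ω_s−ω_c) = −83(ω_r−ω_c),  ω_r=0, ω_c=1
Stage 2: ω_s = 1 − (83/25)(0−1) = 108/25
  ⇒ ω_s²/ω_c² = 108/25
Coupling ω_c² = ω_c¹ ⇒ overall = 17/58 × 108/25 = 918/725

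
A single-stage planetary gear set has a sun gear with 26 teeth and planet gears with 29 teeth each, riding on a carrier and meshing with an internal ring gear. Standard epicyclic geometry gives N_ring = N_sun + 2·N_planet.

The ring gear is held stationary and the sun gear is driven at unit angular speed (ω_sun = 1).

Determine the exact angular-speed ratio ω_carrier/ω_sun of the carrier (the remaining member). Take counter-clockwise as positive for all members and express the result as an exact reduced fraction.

N_ring = 26 + 2·29 = 84
26(ω_s−ω_c) = −84(ω_r−ω_c),  ω_r=0, ω_s=1
26(1−ω_c) = −84(0−ω_c)  ⇒  110ω_c = 26  ⇒  ω_c = 13/55
ω_c/ω_s = 13/55

13/55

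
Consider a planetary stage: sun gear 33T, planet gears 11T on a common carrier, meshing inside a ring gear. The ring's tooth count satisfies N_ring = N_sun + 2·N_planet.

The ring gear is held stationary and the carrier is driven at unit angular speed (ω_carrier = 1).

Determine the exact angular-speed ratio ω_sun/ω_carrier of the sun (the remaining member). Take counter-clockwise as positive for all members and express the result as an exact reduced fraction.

N_ring = 33 + 2·11 = 55
33(ω_s−ω_c) = −55(ω_r−ω_c),  ω_r=0, ω_c=1
ω_s = 1 − (55/33)(0−1) = 8/3
ω_s/ω_c = 8/3

8/3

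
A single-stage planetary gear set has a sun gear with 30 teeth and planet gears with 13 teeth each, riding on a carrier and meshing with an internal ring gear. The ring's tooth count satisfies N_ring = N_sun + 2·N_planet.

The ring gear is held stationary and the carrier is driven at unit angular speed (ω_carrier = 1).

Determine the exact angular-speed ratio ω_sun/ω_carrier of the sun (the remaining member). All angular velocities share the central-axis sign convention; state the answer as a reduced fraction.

N_ring = 30 + 2·13 = 56
30(ω_s−ω_c) = −56(ω_r−ω_c),  ω_r=0, ω_c=1
ω_s = 1 − (56/30)(0−1) = 43/15
ω_s/ω_c = 43/15

43/15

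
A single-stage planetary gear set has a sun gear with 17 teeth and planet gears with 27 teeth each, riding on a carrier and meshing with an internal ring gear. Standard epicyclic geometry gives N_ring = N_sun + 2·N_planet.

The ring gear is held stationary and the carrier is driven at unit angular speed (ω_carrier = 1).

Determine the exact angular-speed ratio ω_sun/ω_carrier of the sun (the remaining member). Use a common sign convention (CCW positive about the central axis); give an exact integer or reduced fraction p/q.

N_ring = 17 + 2·27 = 71
17(ω_s−ω_c) = −71(ω_r−ω_c),  ω_r=0, ω_c=1
ω_s = 1 − (71/17)(0−1) = 88/17
ω_s/ω_c = 88/17

88/17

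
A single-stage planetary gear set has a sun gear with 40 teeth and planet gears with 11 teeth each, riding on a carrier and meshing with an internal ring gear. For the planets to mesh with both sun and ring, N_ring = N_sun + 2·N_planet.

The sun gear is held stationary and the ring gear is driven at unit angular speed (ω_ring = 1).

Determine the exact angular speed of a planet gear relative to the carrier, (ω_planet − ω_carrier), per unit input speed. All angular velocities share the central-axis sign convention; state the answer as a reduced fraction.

N_ring = 40 + 2·11 = 62
40(ω_s−ω_c) = −62(ω_r−ω_c),  ω_s=0, ω_r=1
40(0−ω_c) = −62(1−ω_c)  ⇒  102ω_c = 62  ⇒  ω_c = 31/51
sun–planet: 40·(0−31/51) = −11·(ω_p−ω_c)  ⇒  ω_p−ω_c = −(40/11)·(-31/51) = 1240/561

1240/561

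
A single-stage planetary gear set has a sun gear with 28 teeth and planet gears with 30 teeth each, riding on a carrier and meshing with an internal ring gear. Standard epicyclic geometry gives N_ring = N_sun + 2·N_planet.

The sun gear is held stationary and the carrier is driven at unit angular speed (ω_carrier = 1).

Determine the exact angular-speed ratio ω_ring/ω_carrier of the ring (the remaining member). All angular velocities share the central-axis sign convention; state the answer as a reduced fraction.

N_ring = 28 + 2·30 = 88
28(ω_s−ω_c) = −88(ω_r−ω_c),  ω_s=0, ω_c=1
ω_r = 1 − (28/88)(0−1) = 29/22
ω_r/ω_c = 29/22

29/22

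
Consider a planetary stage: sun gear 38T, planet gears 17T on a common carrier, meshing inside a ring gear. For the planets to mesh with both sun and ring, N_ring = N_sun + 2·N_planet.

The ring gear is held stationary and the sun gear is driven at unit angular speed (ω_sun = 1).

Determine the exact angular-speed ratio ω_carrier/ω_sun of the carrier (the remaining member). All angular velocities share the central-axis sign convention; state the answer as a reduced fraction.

19/55

N_ring = 38 + 2·17 = 72
38(ω_s−ω_c) = −72(ω_r−ω_c),  ω_r=0, ω_s=1
38(1−ω_c) = −72(0−ω_c)  ⇒  110ω_c = 38  ⇒  ω_c = 19/55
ω_c/ω_s = 19/55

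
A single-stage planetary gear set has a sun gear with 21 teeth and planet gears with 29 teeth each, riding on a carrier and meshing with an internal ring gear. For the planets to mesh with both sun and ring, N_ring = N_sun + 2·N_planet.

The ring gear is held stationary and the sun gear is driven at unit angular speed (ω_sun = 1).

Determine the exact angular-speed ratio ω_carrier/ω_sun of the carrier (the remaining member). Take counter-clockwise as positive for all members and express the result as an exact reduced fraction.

N_ring = 21 + 2·29 = 79
21(ω_s−ω_c) = −79(ω_r−ω_c),  ω_r=0, ω_s=1
21(1−ω_c) = −79(0−ω_c)  ⇒  100ω_c = 21  ⇒  ω_c = 21/100
ω_c/ω_s = 21/100

21/100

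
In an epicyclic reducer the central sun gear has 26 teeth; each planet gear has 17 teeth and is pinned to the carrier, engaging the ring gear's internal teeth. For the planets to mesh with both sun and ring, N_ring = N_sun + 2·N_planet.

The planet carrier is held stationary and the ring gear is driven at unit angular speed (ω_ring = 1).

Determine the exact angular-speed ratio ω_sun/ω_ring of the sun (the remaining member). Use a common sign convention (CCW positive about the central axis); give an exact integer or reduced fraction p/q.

N_ring = 26 + 2·17 = 60
26(ω_s−ω_c) = −60(ω_r−ω_c),  ω_c=0, ω_r=1
ω_s = 0 − (60/26)(1−0) = -30/13
ω_s/ω_r = -30/13

-30/13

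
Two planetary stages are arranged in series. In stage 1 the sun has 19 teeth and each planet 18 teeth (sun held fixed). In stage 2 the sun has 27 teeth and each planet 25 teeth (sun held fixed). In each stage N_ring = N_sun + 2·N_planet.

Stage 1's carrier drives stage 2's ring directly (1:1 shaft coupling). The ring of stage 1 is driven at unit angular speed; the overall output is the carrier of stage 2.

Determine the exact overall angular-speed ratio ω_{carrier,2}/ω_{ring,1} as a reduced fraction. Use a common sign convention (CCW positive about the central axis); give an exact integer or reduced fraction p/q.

Stage 1: N_ring = 19 + 2·18 = 55
Stage 1: 19(ω_s−ω_c) = −55(ω_r−ω_c),  ω_s=0, ω_r=1
Stage 1: 19(0−ω_c) = −55(1−ω_c)  ⇒  74ω_c = 55  ⇒  ω_c = 55/74
  ⇒ ω_c¹/ω_r¹ = 55/74
Stage 2: N_ring = 27 + 2·25 = 77
Stage 2: 27(ω_s−ω_c) = −77(ω_r−ω_c),  ω_s=0, ω_r=1
Stage 2: 27(0−ω_c) = −77(1−ω_c)  ⇒  104ω_c = 77  ⇒  ω_c = 77/104
  ⇒ ω_c²/ω_r² = 77/104
Coupling ω_r² = ω_c¹ ⇒ overall = 55/74 × 77/104 = 4235/7696

4235/7696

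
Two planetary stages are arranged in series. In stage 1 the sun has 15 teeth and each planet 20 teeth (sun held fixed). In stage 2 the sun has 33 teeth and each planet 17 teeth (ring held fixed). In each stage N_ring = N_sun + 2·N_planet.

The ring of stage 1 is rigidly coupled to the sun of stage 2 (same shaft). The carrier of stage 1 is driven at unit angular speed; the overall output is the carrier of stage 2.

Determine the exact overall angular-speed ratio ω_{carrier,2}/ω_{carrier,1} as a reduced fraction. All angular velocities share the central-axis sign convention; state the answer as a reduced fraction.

Stage 1: N_ring = 15 + 2·20 = 55
Stage 1: 15(ω_s−ω_c) = −55(ω_r−ω_c),  ω_s=0, ω_c=1
Stage 1: ω_r = 1 − (15/55)(0−1) = 14/11
  ⇒ ω_r¹/ω_c¹ = 14/11
Stage 2: N_ring = 33 + 2·17 = 67
Stage 2: 33(ω_s−ω_c) = −67(ω_r−ω_c),  ω_r=0, ω_s=1
Stage 2: 33(1−ω_c) = −67(0−ω_c)  ⇒  100ω_c = 33  ⇒  ω_c = 33/100
  ⇒ ω_c²/ω_s² = 33/100
Coupling ω_s² = ω_r¹ ⇒ overall = 14/11 × 33/100 = 21/50

21/50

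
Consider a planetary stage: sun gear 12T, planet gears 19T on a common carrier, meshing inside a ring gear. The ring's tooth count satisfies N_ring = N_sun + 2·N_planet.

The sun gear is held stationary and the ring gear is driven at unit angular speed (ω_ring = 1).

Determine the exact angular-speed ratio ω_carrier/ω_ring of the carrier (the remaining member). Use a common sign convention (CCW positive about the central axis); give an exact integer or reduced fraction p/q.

N_ring = 12 + 2·19 = 50
12(ω_s−ω_c) = −50(ω_r−ω_c),  ω_s=0, ω_r=1
12(0−ω_c) = −50(1−ω_c)  ⇒  62ω_c = 50  ⇒  ω_c = 25/31
ω_c/ω_r = 25/31

25/31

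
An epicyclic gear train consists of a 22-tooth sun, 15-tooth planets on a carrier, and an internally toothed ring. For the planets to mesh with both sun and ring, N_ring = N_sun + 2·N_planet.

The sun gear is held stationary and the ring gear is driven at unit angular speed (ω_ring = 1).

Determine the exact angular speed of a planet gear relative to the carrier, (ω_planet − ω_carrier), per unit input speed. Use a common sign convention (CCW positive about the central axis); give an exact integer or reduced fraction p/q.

N_ring = 22 + 2·15 = 52
22(ω_s−ω_c) = −52(ω_r−ω_c),  ω_s=0, ω_r=1
22(0−ω_c) = −52(1−ω_c)  ⇒  74ω_c = 52  ⇒  ω_c = 26/37
sun–planet: 22·(0−26/37) = −15·(ω_p−ω_c)  ⇒  ω_p−ω_c = −(22/15)·(-26/37) = 572/555

572/555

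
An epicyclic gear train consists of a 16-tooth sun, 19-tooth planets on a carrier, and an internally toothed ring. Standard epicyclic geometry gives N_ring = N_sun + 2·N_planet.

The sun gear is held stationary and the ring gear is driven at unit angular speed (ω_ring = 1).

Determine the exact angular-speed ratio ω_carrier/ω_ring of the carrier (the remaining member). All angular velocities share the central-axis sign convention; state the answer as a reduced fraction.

N_ring = 16 + 2·19 = 54
16(ω_s−ω_c) = −54(ω_r−ω_c),  ω_s=0, ω_r=1
16(0−ω_c) = −54(1−ω_c)  ⇒  70ω_c = 54  ⇒  ω_c = 27/35
ω_c/ω_r = 27/35

27/35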